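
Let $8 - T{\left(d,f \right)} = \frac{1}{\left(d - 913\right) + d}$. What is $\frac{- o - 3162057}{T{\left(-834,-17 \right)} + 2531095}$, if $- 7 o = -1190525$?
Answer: $- \frac{2150058173}{1633194211} \approx -1.3165$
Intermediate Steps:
$T{\left(d,f \right)} = 8 - \frac{1}{-913 + 2 d}$ ($T{\left(d,f \right)} = 8 - \frac{1}{\left(d - 913\right) + d} = 8 - \frac{1}{\left(-913 + d\right) + d} = 8 - \frac{1}{-913 + 2 d}$)
$o = 170075$ ($o = \left(- \frac{1}{7}\right) \left(-1190525\right) = 170075$)
$\frac{- o - 3162057}{T{\left(-834,-17 \right)} + 2531095} = \frac{\left(-1\right) 170075 - 3162057}{\frac{-7305 + 16 \left(-834\right)}{-913 + 2 \left(-834\right)} + 2531095} = \frac{-170075 - 3162057}{\frac{-7305 - 13344}{-913 - 1668} + 2531095} = - \frac{3332132}{\frac{1}{-2581} \left(-20649\right) + 2531095} = - \frac{3332132}{\left(- \frac{1}{2581}\right) \left(-20649\right) + 2531095} = - \frac{3332132}{\frac{20649}{2581} + 2531095} = - \frac{3332132}{\frac{6532776844}{2581}} = \left(-3332132\right) \frac{2581}{6532776844} = - \frac{2150058173}{1633194211}$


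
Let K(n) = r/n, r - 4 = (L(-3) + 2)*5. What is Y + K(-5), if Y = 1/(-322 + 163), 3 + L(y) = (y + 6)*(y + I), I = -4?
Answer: 16849/795 ≈ 21.194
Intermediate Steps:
L(y) = -3 + (-4 + y)*(6 + y) (L(y) = -3 + (y + 6)*(y - 4) = -3 + (6 + y)*(-4 + y) = -3 + (-4 + y)*(6 + y))
Y = -1/159 (Y = 1/(-159) = -1/159 ≈ -0.0062893)
r = -106 (r = 4 + ((-27 + (-3)² + 2*(-3)) + 2)*5 = 4 + ((-27 + 9 - 6) + 2)*5 = 4 + (-24 + 2)*5 = 4 - 22*5 = 4 - 110 = -106)
K(n) = -106/n
Y + K(-5) = -1/159 - 106/(-5) = -1/159 - 106*(-⅕) = -1/159 + 106/5 = 16849/795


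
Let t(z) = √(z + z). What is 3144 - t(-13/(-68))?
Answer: 3144 - √442/34 ≈ 3143.4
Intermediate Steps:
t(z) = √2*√z (t(z) = √(2*z) = √2*√z)
3144 - t(-13/(-68)) = 3144 - √2*√(-13/(-68)) = 3144 - √2*√(-13*(-1/68)) = 3144 - √2*√(13/68) = 3144 - √2*√221/34 = 3144 - √442/34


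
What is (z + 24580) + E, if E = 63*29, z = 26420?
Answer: 52827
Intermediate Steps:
E = 1827
(z + 24580) + E = (26420 + 24580) + 1827 = 51000 + 1827 = 52827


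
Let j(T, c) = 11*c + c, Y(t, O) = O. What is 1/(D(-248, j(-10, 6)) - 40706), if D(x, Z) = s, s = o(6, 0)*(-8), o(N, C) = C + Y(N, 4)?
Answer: -1/40738 ≈ -2.4547e-5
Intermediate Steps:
o(N, C) = 4 + C (o(N, C) = C + 4 = 4 + C)
s = -32 (s = (4 + 0)*(-8) = 4*(-8) = -32)
j(T, c) = 12*c
D(x, Z) = -32
1/(D(-248, j(-10, 6)) - 40706) = 1/(-32 - 40706) = 1/(-40738) = -1/40738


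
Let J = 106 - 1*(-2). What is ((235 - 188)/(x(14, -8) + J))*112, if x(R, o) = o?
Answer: 1316/25 ≈ 52.640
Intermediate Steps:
J = 108 (J = 106 + 2 = 108)
((235 - 188)/(x(14, -8) + J))*112 = ((235 - 188)/(-8 + 108))*112 = (47/100)*112 = 1316/25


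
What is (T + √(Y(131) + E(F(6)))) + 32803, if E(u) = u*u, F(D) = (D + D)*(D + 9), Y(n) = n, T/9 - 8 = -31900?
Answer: -254225 + √32531 ≈ -2.5404e+5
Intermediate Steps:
T = -287028 (T = 72 + 9*(-31900) = 72 - 287100 = -287028)
F(D) = 2*D*(9 + D) (F(D) = (2*D)*(9 + D) = 2*D*(9 + D))
E(u) = u²
(T + √(Y(131) + E(F(6)))) + 32803 = (-287028 + √(131 + (2*6*(9 + 6))²)) + 32803 = (-287028 + √(131 + (2*6*15)²)) + 32803 = (-287028 + √(131 + 180²)) + 32803 = (-287028 + √(131 + 32400)) + 32803 = (-287028 + √32531) + 32803 = -254225 + √32531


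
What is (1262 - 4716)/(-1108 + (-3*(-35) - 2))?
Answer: 3454/1005 ≈ 3.4368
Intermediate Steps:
(1262 - 4716)/(-1108 + (-3*(-35) - 2)) = -3454/(-1108 + (105 - 2)) = -3454/(-1108 + 103) = -3454/(-1005) = -3454*(-1/1005) = 3454/1005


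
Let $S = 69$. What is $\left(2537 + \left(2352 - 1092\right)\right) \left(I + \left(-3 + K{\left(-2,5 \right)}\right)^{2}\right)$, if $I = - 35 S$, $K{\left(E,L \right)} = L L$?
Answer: $-7332007$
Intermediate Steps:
$K{\left(E,L \right)} = L^{2}$
$I = -2415$ ($I = \left(-35\right) 69 = -2415$)
$\left(2537 + \left(2352 - 1092\right)\right) \left(I + \left(-3 + K{\left(-2,5 \right)}\right)^{2}\right) = \left(2537 + \left(2352 - 1092\right)\right) \left(-2415 + \left(-3 + 5^{2}\right)^{2}\right) = \left(2537 + \left(2352 - 1092\right)\right) \left(-2415 + \left(-3 + 25\right)^{2}\right) = \left(2537 + 1260\right) \left(-2415 + 22^{2}\right) = 3797 \left(-2415 + 484\right) = 3797 \left(-1931\right) = -7332007$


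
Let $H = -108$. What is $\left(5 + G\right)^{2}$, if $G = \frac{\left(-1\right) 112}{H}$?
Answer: $\frac{26569}{729} \approx 36.446$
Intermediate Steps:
$G = \frac{28}{27}$ ($G = \frac{\left(-1\right) 112}{-108} = \left(-112\right) \left(- \frac{1}{108}\right) = \frac{28}{27} \approx 1.037$)
$\left(5 + G\right)^{2} = \left(5 + \frac{28}{27}\right)^{2} = \left(\frac{163}{27}\right)^{2} = \frac{26569}{729}$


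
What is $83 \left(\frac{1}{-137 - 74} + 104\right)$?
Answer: $\frac{1821269}{211} \approx 8631.6$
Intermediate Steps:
$83 \left(\frac{1}{-137 - 74} + 104\right) = 83 \left(\frac{1}{-211} + 104\right) = 83 \left(- \frac{1}{211} + 104\right) = 83 \cdot \frac{21943}{211} = \frac{1821269}{211}$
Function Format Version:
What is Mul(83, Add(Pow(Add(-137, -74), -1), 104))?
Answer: Rational(1821269, 211) ≈ 8631.6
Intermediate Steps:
Mul(83, Add(Pow(Add(-137, -74), -1), 104)) = Mul(83, Add(Pow(-211, -1), 104)) = Mul(83, Add(Rational(-1, 211), 104)) = Mul(83, Rational(21943, 211)) = Rational(1821269, 211)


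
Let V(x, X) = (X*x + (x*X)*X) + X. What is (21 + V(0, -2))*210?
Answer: 3990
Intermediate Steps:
V(x, X) = X + X*x + x*X² (V(x, X) = (X*x + (X*x)*X) + X = (X*x + x*X²) + X = X + X*x + x*X²)
(21 + V(0, -2))*210 = (21 - 2*(1 + 0 - 2*0))*210 = (21 - 2*(1 + 0 + 0))*210 = (21 - 2*1)*210 = (21 - 2)*210 = 19*210 = 3990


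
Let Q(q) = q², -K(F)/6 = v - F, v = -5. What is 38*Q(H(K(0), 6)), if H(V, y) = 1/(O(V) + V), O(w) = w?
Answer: 19/1800 ≈ 0.010556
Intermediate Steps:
K(F) = 30 + 6*F (K(F) = -6*(-5 - F) = 30 + 6*F)
H(V, y) = 1/(2*V) (H(V, y) = 1/(V + V) = 1/(2*V))
38*Q(H(K(0), 6)) = 38*(1/(2*(30 + 6*0)))² = 38*(1/(2*(30 + 0)))² = 38*((½)/30)² = 38*((½)*(1/30))² = 38*(1/60)² = 38*(1/3600) = 19/1800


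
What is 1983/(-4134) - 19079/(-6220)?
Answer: 11089721/4285580 ≈ 2.5877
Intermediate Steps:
1983/(-4134) - 19079/(-6220) = 1983*(-1/4134) - 19079*(-1/6220) = -661/1378 + 19079/6220 = 11089721/4285580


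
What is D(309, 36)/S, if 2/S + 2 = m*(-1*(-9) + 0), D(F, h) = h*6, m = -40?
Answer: -39096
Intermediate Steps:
D(F, h) = 6*h
S = -1/181 (S = 2/(-2 - 40*(-1*(-9) + 0)) = 2/(-2 - 40*(9 + 0)) = 2/(-2 - 40*9) = 2/(-2 - 360) = 2/(-362) = 2*(-1/362) = -1/181 ≈ -0.0055249)
D(309, 36)/S = (6*36)/(-1/181) = 216*(-181) = -39096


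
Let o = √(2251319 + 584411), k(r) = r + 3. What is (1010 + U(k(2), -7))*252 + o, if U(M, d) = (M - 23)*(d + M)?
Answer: 263592 + √2835730 ≈ 2.6528e+5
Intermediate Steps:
k(r) = 3 + r
U(M, d) = (-23 + M)*(M + d)
o = √2835730 ≈ 1684.0
(1010 + U(k(2), -7))*252 + o = (1010 + ((3 + 2)² - 23*(3 + 2) - 23*(-7) + (3 + 2)*(-7)))*252 + √2835730 = (1010 + (5² - 23*5 + 161 + 5*(-7)))*252 + √2835730 = (1010 + (25 - 115 + 161 - 35))*252 + √2835730 = (1010 + 36)*252 + √2835730 = 1046*252 + √2835730 = 263592 + √2835730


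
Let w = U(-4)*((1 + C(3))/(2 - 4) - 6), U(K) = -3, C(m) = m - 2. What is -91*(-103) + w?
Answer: 9394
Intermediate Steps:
C(m) = -2 + m
w = 21 (w = -3*((1 + (-2 + 3))/(2 - 4) - 6) = -3*((1 + 1)/(-2) - 6) = -3*(2*(-½) - 6) = -3*(-1 - 6) = -3*(-7) = 21)
-91*(-103) + w = -91*(-103) + 21 = 9373 + 21 = 9394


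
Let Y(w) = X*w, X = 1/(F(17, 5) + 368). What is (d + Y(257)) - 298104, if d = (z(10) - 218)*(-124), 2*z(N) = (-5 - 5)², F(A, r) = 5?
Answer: -103422199/373 ≈ -2.7727e+5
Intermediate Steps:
z(N) = 50 (z(N) = (-5 - 5)²/2 = (½)*(-10)² = (½)*100 = 50)
X = 1/373 (X = 1/(5 + 368) = 1/373 ≈ 0.0026810)
d = 20832 (d = (50 - 218)*(-124) = -168*(-124) = 20832)
Y(w) = w/373
(d + Y(257)) - 298104 = (20832 + (1/373)*257) - 298104 = (20832 + 257/373) - 298104 = 7770593/373 - 298104 = -103422199/373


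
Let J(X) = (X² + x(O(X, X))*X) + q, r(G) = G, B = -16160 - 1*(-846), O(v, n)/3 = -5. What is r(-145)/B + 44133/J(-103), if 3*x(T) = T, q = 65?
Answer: 677475167/171348346 ≈ 3.9538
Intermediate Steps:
O(v, n) = -15 (O(v, n) = 3*(-5) = -15)
B = -15314 (B = -16160 + 846 = -15314)
x(T) = T/3
J(X) = 65 + X² - 5*X (J(X) = (X² + ((⅓)*(-15))*X) + 65 = (X² - 5*X) + 65 = 65 + X² - 5*X)
r(-145)/B + 44133/J(-103) = -145/(-15314) + 44133/(65 + (-103)² - 5*(-103)) = -145*(-1/15314) + 44133/(65 + 10609 + 515) = 145/15314 + 44133/11189 = 677475167/171348346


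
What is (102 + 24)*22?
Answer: 2772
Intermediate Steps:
(102 + 24)*22 = 126*22 = 2772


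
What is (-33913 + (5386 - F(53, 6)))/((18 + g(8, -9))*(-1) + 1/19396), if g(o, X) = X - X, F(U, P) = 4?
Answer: 553387276/349127 ≈ 1585.1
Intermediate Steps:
g(o, X) = 0
(-33913 + (5386 - F(53, 6)))/((18 + g(8, -9))*(-1) + 1/19396) = (-33913 + (5386 - 1*4))/((18 + 0)*(-1) + 1/19396) = (-33913 + (5386 - 4))/(18*(-1) + 1/19396) = (-33913 + 5382)/(-18 + 1/19396) = -28531/(-349127/19396) = -28531*(-19396/349127) = 553387276/349127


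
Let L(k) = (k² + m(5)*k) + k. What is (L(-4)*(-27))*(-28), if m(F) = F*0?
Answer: 9072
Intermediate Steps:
m(F) = 0
L(k) = k + k² (L(k) = (k² + 0*k) + k = (k² + 0) + k = k² + k = k + k²)
(L(-4)*(-27))*(-28) = (-4*(1 - 4)*(-27))*(-28) = (-4*(-3)*(-27))*(-28) = (12*(-27))*(-28) = -324*(-28) = 9072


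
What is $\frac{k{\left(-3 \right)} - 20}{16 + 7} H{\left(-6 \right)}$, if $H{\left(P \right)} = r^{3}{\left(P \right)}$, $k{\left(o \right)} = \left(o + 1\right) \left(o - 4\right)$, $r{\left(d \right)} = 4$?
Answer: $- \frac{384}{23} \approx -16.696$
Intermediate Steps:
$k{\left(o \right)} = \left(1 + o\right) \left(-4 + o\right)$
$H{\left(P \right)} = 64$ ($H{\left(P \right)} = 4^{3} = 64$)
$\frac{k{\left(-3 \right)} - 20}{16 + 7} H{\left(-6 \right)} = \frac{\left(-4 + \left(-3\right)^{2} - -9\right) - 20}{16 + 7} \cdot 64 = \frac{\left(-4 + 9 + 9\right) - 20}{23} \cdot 64 = \left(14 - 20\right) \frac{1}{23} \cdot 64 = \left(-6\right) \frac{1}{23} \cdot 64 = \left(- \frac{6}{23}\right) 64 = - \frac{384}{23}$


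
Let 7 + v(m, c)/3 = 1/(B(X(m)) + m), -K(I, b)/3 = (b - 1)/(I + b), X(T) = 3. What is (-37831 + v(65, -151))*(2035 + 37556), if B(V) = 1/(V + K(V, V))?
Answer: -196316170146/131 ≈ -1.4986e+9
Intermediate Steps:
K(I, b) = -3*(-1 + b)/(I + b) (K(I, b) = -3*(b - 1)/(I + b) = -3*(-1 + b)/(I + b))
B(V) = 1/(V + 3*(1 - V)/(2*V)) (B(V) = 1/(V + 3*(1 - V)/(V + V)) = 1/(V + 3*(1 - V)/((2*V))) = 1/(V + 3*(1/(2*V))*(1 - V)) = 1/(V + 3*(1 - V)/(2*V)))
v(m, c) = -21 + 3/(½ + m) (v(m, c) = -21 + 3/(2*3/(3 - 3*3 + 2*3²) + m) = -21 + 3/(2*3/(3 - 9 + 2*9) + m) = -21 + 3/(2*3/(3 - 9 + 18) + m) = -21 + 3/(2*3/12 + m) = -21 + 3/(2*3*(1/12) + m) = -21 + 3/(½ + m))
(-37831 + v(65, -151))*(2035 + 37556) = (-37831 + 3*(-5 - 14*65)/(1 + 2*65))*(2035 + 37556) = (-37831 + 3*(-5 - 910)/(1 + 130))*39591 = (-37831 + 3*(-915)/131)*39591 = (-37831 + 3*(1/131)*(-915))*39591 = (-37831 - 2745/131)*39591 = -4958606/131*39591 = -196316170146/131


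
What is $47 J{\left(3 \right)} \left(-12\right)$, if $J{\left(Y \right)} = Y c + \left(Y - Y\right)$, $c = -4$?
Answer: $6768$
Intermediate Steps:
$J{\left(Y \right)} = - 4 Y$ ($J{\left(Y \right)} = Y \left(-4\right) + \left(Y - Y\right) = - 4 Y + 0 = - 4 Y$)
$47 J{\left(3 \right)} \left(-12\right) = 47 \left(\left(-4\right) 3\right) \left(-12\right) = 47 \left(-12\right) \left(-12\right) = \left(-564\right) \left(-12\right) = 6768$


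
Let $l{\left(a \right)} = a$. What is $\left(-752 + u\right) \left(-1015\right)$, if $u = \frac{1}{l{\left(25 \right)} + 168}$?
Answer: $\frac{147312025}{193} \approx 7.6328 \cdot 10^{5}$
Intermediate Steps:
$u = \frac{1}{193}$ ($u = \frac{1}{25 + 168} = \frac{1}{193} \approx 0.0051813$)
$\left(-752 + u\right) \left(-1015\right) = \left(-752 + \frac{1}{193}\right) \left(-1015\right) = \left(- \frac{145135}{193}\right) \left(-1015\right) = \frac{147312025}{193}$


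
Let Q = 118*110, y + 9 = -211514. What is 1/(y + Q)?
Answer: -1/198543 ≈ -5.0367e-6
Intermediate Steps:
y = -211523 (y = -9 - 211514 = -211523)
Q = 12980
1/(y + Q) = 1/(-211523 + 12980) = 1/(-198543) = -1/198543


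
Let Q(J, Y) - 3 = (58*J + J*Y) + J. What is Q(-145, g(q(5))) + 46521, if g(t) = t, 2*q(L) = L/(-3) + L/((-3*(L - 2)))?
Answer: 343171/9 ≈ 38130.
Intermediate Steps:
q(L) = -L/6 + L/(2*(6 - 3*L)) (q(L) = (L/(-3) + L/((-3*(L - 2))))/2 = (L*(-⅓) + L/((-3*(-2 + L))))/2 = (-L/3 + L/(6 - 3*L))/2 = -L/6 + L/(2*(6 - 3*L)))
Q(J, Y) = 3 + 59*J + J*Y (Q(J, Y) = 3 + ((58*J + J*Y) + J) = 3 + (59*J + J*Y) = 3 + 59*J + J*Y)
Q(-145, g(q(5))) + 46521 = (3 + 59*(-145) - 145*5*(1 - 1*5)/(6*(-2 + 5))) + 46521 = (3 - 8555 - 145*5*(1 - 5)/(6*3)) + 46521 = (3 - 8555 - 145*5*(-4)/(6*3)) + 46521 = (3 - 8555 - 145*(-10/9)) + 46521 = (3 - 8555 + 1450/9) + 46521 = -75518/9 + 46521 = 343171/9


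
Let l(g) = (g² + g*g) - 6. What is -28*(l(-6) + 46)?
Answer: -3136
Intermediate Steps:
l(g) = -6 + 2*g² (l(g) = (g² + g²) - 6 = 2*g² - 6 = -6 + 2*g²)
-28*(l(-6) + 46) = -28*((-6 + 2*(-6)²) + 46) = -28*((-6 + 2*36) + 46) = -28*((-6 + 72) + 46) = -28*(66 + 46) = -28*112 = -3136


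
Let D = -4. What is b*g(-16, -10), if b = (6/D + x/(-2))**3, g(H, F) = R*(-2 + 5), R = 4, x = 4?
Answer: -1029/2 ≈ -514.50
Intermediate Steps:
g(H, F) = 12 (g(H, F) = 4*(-2 + 5) = 4*3 = 12)
b = -343/8 (b = (6/(-4) + 4/(-2))**3 = (6*(-1/4) + 4*(-1/2))**3 = (-3/2 - 2)**3 = (-7/2)**3 = -343/8 ≈ -42.875)
b*g(-16, -10) = -343/8*12 = -1029/2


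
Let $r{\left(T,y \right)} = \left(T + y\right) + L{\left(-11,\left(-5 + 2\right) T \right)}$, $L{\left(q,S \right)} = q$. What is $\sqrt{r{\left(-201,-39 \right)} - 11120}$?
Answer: $i \sqrt{11371} \approx 106.63 i$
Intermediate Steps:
$r{\left(T,y \right)} = -11 + T + y$ ($r{\left(T,y \right)} = \left(T + y\right) - 11 = -11 + T + y$)
$\sqrt{r{\left(-201,-39 \right)} - 11120} = \sqrt{\left(-11 - 201 - 39\right) - 11120} = \sqrt{-251 - 11120} = \sqrt{-11371} = i \sqrt{11371}$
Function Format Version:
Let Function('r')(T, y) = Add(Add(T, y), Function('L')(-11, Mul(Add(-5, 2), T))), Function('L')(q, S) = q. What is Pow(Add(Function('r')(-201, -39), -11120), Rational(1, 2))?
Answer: Mul(I, Pow(11371, Rational(1, 2))) ≈ Mul(106.63, I)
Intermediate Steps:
Function('r')(T, y) = Add(-11, T, y) (Function('r')(T, y) = Add(Add(T, y), -11) = Add(-11, T, y))
Pow(Add(Function('r')(-201, -39), -11120), Rational(1, 2)) = Pow(Add(Add(-11, -201, -39), -11120), Rational(1, 2)) = Pow(Add(-251, -11120), Rational(1, 2)) = Pow(-11371, Rational(1, 2)) = Mul(I, Pow(11371, Rational(1, 2)))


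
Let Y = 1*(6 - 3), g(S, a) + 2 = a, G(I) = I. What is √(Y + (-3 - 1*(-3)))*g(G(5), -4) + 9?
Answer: 9 - 6*√3 ≈ -1.3923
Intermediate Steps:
g(S, a) = -2 + a
Y = 3 (Y = 1*3 = 3)
√(Y + (-3 - 1*(-3)))*g(G(5), -4) + 9 = √(3 + (-3 - 1*(-3)))*(-2 - 4) + 9 = √(3 + (-3 + 3))*(-6) + 9 = √(3 + 0)*(-6) + 9 = √3*(-6) + 9 = -6*√3 + 9 = 9 - 6*√3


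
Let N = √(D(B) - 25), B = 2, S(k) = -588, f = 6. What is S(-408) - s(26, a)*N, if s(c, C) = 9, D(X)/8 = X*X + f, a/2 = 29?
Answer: -588 - 9*√55 ≈ -654.75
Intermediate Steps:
a = 58 (a = 2*29 = 58)
D(X) = 48 + 8*X² (D(X) = 8*(X*X + 6) = 8*(X² + 6) = 8*(6 + X²) = 48 + 8*X²)
N = √55 (N = √((48 + 8*2²) - 25) = √((48 + 8*4) - 25) = √((48 + 32) - 25) = √(80 - 25) = √55 ≈ 7.4162)
S(-408) - s(26, a)*N = -588 - 9*√55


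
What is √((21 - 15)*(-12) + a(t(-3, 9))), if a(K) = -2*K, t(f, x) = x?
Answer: 3*I*√10 ≈ 9.4868*I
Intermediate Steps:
√((21 - 15)*(-12) + a(t(-3, 9))) = √((21 - 15)*(-12) - 2*9) = √(6*(-12) - 18) = √(-72 - 18) = √(-90) = 3*I*√10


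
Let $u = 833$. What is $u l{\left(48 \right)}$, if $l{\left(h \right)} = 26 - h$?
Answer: $-18326$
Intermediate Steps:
$u l{\left(48 \right)} = 833 \left(26 - 48\right) = 833 \left(-22\right) = -18326$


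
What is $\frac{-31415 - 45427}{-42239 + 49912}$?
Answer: $- \frac{76842}{7673} \approx -10.015$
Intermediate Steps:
$\frac{-31415 - 45427}{-42239 + 49912} = - \frac{76842}{7673}$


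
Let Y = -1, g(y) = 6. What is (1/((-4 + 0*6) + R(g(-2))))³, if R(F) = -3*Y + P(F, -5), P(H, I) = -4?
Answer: -1/125 ≈ -0.0080000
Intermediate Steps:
R(F) = -1 (R(F) = -3*(-1) - 4 = 3 - 4 = -1)
(1/((-4 + 0*6) + R(g(-2))))³ = (1/((-4 + 0*6) - 1))³ = (1/((-4 + 0) - 1))³ = (1/(-4 - 1))³ = (1/(-5))³ = (-⅕)³ = -1/125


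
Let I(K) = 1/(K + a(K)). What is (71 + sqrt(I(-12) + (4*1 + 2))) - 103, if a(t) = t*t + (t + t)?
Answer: -32 + sqrt(1947)/18 ≈ -29.549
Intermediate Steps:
a(t) = t**2 + 2*t
I(K) = 1/(K + K*(2 + K))
(71 + sqrt(I(-12) + (4*1 + 2))) - 103 = (71 + sqrt(1/((-12)*(3 - 12)) + (4*1 + 2))) - 103 = (71 + sqrt(-1/12/(-9) + (4 + 2))) - 103 = (71 + sqrt(-1/12*(-1/9) + 6)) - 103 = (71 + sqrt(1/108 + 6)) - 103 = (71 + sqrt(649/108)) - 103 = (71 + sqrt(1947)/18) - 103 = -32 + sqrt(1947)/18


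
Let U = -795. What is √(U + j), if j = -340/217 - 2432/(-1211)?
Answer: I*√1119792581943/37541 ≈ 28.188*I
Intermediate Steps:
j = 16572/37541 (j = -340*1/217 - 2432*(-1/1211) = -340/217 + 2432/1211 = 16572/37541 ≈ 0.44144)
√(U + j) = √(-795 + 16572/37541) = √(-29828523/37541) = I*√1119792581943/37541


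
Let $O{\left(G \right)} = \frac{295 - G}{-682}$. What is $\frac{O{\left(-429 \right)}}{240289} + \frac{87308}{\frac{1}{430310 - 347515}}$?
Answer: $\frac{592306391774236778}{81938549} \approx 7.2287 \cdot 10^{9}$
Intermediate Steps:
$O{\left(G \right)} = - \frac{295}{682} + \frac{G}{682}$ ($O{\left(G \right)} = \left(295 - G\right) \left(- \frac{1}{682}\right) = - \frac{295}{682} + \frac{G}{682}$)
$\frac{O{\left(-429 \right)}}{240289} + \frac{87308}{\frac{1}{430310 - 347515}} = \frac{- \frac{295}{682} + \frac{1}{682} \left(-429\right)}{240289} + \frac{87308}{\frac{1}{430310 - 347515}} = \left(- \frac{295}{682} - \frac{39}{62}\right) \frac{1}{240289} + \frac{87308}{\frac{1}{82795}} = \left(- \frac{362}{341}\right) \frac{1}{240289} + 87308 \frac{1}{\frac{1}{82795}} = - \frac{362}{81938549} + 87308 \cdot 82795 = - \frac{362}{81938549} + 7228665860 = \frac{592306391774236778}{81938549}$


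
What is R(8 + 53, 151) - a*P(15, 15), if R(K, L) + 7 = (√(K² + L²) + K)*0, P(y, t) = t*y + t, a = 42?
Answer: -10087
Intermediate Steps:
P(y, t) = t + t*y
R(K, L) = -7 (R(K, L) = -7 + (√(K² + L²) + K)*0 = -7 + (K + √(K² + L²))*0 = -7 + 0 = -7)
R(8 + 53, 151) - a*P(15, 15) = -7 - 42*15*(1 + 15) = -7 - 42*15*16 = -7 - 42*240 = -7 - 1*10080 = -7 - 10080 = -10087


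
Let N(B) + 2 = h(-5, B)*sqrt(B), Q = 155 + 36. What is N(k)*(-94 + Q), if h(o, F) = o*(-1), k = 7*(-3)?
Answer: -194 + 485*I*sqrt(21) ≈ -194.0 + 2222.6*I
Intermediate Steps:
Q = 191
k = -21
h(o, F) = -o
N(B) = -2 + 5*sqrt(B) (N(B) = -2 + (-1*(-5))*sqrt(B) = -2 + 5*sqrt(B))
N(k)*(-94 + Q) = (-2 + 5*sqrt(-21))*(-94 + 191) = (-2 + 5*(I*sqrt(21)))*97 = (-2 + 5*I*sqrt(21))*97 = -194 + 485*I*sqrt(21)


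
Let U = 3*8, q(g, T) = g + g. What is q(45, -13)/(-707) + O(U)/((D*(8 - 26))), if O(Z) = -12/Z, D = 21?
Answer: -9619/76356 ≈ -0.12598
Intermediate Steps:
q(g, T) = 2*g
U = 24
q(45, -13)/(-707) + O(U)/((D*(8 - 26))) = (2*45)/(-707) + (-12/24)/((21*(8 - 26))) = 90*(-1/707) + (-12*1/24)/((21*(-18))) = -90/707 - ½/(-378) = -90/707 - ½*(-1/378) = -90/707 + 1/756 = -9619/76356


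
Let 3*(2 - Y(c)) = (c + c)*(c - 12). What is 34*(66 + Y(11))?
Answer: 7684/3 ≈ 2561.3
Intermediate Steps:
Y(c) = 2 - 2*c*(-12 + c)/3 (Y(c) = 2 - (c + c)*(c - 12)/3 = 2 - 2*c*(-12 + c)/3)
34*(66 + Y(11)) = 34*(66 + (2 + 8*11 - ⅔*11²)) = 34*(66 + (2 + 88 - ⅔*121)) = 34*(66 + (2 + 88 - 242/3)) = 34*(66 + 28/3) = 34*(226/3) = 7684/3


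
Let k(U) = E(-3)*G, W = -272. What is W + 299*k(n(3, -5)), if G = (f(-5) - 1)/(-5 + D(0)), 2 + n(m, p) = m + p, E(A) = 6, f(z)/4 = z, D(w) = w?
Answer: 36314/5 ≈ 7262.8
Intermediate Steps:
f(z) = 4*z
n(m, p) = -2 + m + p (n(m, p) = -2 + (m + p) = -2 + m + p)
G = 21/5 (G = (4*(-5) - 1)/(-5 + 0) = (-20 - 1)/(-5) = -21*(-⅕) = 21/5 ≈ 4.2000)
k(U) = 126/5 (k(U) = 6*(21/5) = 126/5)
W + 299*k(n(3, -5)) = -272 + 299*(126/5) = -272 + 37674/5 = 36314/5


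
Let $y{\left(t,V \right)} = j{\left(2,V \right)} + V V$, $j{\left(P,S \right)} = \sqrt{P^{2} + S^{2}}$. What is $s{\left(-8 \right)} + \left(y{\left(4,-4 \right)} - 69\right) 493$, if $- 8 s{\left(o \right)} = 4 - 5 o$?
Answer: $- \frac{52269}{2} + 986 \sqrt{5} \approx -23930.0$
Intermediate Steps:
$s{\left(o \right)} = - \frac{1}{2} + \frac{5 o}{8}$ ($s{\left(o \right)} = - \frac{4 - 5 o}{8} = - \frac{1}{2} + \frac{5 o}{8}$)
$y{\left(t,V \right)} = V^{2} + \sqrt{4 + V^{2}}$ ($y{\left(t,V \right)} = \sqrt{2^{2} + V^{2}} + V V = \sqrt{4 + V^{2}} + V^{2} = V^{2} + \sqrt{4 + V^{2}}$)
$s{\left(-8 \right)} + \left(y{\left(4,-4 \right)} - 69\right) 493 = \left(- \frac{1}{2} + \frac{5}{8} \left(-8\right)\right) + \left(\left(\left(-4\right)^{2} + \sqrt{4 + \left(-4\right)^{2}}\right) - 69\right) 493 = \left(- \frac{1}{2} - 5\right) + \left(\left(16 + \sqrt{4 + 16}\right) - 69\right) 493 = - \frac{11}{2} + \left(\left(16 + \sqrt{20}\right) - 69\right) 493 = - \frac{11}{2} + \left(\left(16 + 2 \sqrt{5}\right) - 69\right) 493 = - \frac{11}{2} + \left(-53 + 2 \sqrt{5}\right) 493 = - \frac{11}{2} - \left(26129 - 986 \sqrt{5}\right) = - \frac{52269}{2} + 986 \sqrt{5}$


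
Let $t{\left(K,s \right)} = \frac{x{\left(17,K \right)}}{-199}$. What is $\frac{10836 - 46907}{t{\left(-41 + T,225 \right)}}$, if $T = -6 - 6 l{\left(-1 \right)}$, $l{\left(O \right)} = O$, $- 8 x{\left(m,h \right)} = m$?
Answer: $- \frac{57425032}{17} \approx -3.3779 \cdot 10^{6}$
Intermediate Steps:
$x{\left(m,h \right)} = - \frac{m}{8}$
$T = 0$ ($T = -6 - -6 = -6 + 6 = 0$)
$t{\left(K,s \right)} = \frac{17}{1592}$ ($t{\left(K,s \right)} = \frac{\left(- \frac{1}{8}\right) 17}{-199} = \left(- \frac{17}{8}\right) \left(- \frac{1}{199}\right) = \frac{17}{1592}$)
$\frac{10836 - 46907}{t{\left(-41 + T,225 \right)}} = \frac{10836 - 46907}{\frac{17}{1592}} = \left(-36071\right) \frac{1592}{17} = - \frac{57425032}{17}$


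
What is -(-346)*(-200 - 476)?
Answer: -233896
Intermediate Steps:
-(-346)*(-200 - 476) = -(-346)*(-676) = -1*233896 = -233896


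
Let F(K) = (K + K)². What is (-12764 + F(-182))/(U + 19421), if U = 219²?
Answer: 59866/33691 ≈ 1.7769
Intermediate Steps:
U = 47961
F(K) = 4*K² (F(K) = (2*K)² = 4*K²)
(-12764 + F(-182))/(U + 19421) = (-12764 + 4*(-182)²)/(47961 + 19421) = (-12764 + 4*33124)/67382 = (-12764 + 132496)*(1/67382) = 119732*(1/67382) = 59866/33691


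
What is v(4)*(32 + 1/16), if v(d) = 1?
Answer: 513/16 ≈ 32.063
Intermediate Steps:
v(4)*(32 + 1/16) = 1*(32 + 1/16) = 1*(513/16) = 513/16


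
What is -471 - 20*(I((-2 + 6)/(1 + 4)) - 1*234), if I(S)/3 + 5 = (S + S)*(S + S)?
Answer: 21777/5 ≈ 4355.4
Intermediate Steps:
I(S) = -15 + 12*S² (I(S) = -15 + 3*((S + S)*(S + S)) = -15 + 3*((2*S)*(2*S)) = -15 + 3*(4*S²) = -15 + 12*S²)
-471 - 20*(I((-2 + 6)/(1 + 4)) - 1*234) = -471 - 20*((-15 + 12*((-2 + 6)/(1 + 4))²) - 1*234) = -471 - 20*((-15 + 12*(4/5)²) - 234) = -471 - 20*((-15 + 12*(4*(⅕))²) - 234) = -471 - 20*((-15 + 12*(⅘)²) - 234) = -471 - 20*((-15 + 12*(16/25)) - 234) = -471 - 20*((-15 + 192/25) - 234) = -471 - 20*(-183/25 - 234) = -471 - 20*(-6033/25) = -471 + 24132/5 = 21777/5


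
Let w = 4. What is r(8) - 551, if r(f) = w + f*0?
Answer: -547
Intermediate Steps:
r(f) = 4 (r(f) = 4 + f*0 = 4 + 0 = 4)
r(8) - 551 = 4 - 551 = -547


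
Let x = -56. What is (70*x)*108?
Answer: -423360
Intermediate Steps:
(70*x)*108 = (70*(-56))*108 = -3920*108 = -423360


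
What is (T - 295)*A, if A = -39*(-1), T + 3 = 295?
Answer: -117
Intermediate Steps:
T = 292 (T = -3 + 295 = 292)
A = 39
(T - 295)*A = (292 - 295)*39 = -3*39 = -117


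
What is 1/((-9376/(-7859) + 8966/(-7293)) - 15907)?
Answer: -57315687/911722717735 ≈ -6.2865e-5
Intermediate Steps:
1/((-9376/(-7859) + 8966/(-7293)) - 15907) = 1/((-9376*(-1/7859) + 8966*(-1/7293)) - 15907) = 1/((9376/7859 - 8966/7293) - 15907) = 1/(-2084626/57315687 - 15907) = 1/(-911722717735/57315687) = -57315687/911722717735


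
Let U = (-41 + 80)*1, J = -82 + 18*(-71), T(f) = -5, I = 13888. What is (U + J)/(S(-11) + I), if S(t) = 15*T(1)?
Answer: -1321/13813 ≈ -0.095635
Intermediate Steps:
S(t) = -75 (S(t) = 15*(-5) = -75)
J = -1360 (J = -82 - 1278 = -1360)
U = 39 (U = 39*1 = 39)
(U + J)/(S(-11) + I) = (39 - 1360)/(-75 + 13888) = -1321/13813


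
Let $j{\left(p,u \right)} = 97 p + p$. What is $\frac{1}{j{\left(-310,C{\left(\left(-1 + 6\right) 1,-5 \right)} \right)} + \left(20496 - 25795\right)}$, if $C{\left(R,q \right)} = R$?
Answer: $- \frac{1}{35679} \approx -2.8028 \cdot 10^{-5}$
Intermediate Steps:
$j{\left(p,u \right)} = 98 p$
$\frac{1}{j{\left(-310,C{\left(\left(-1 + 6\right) 1,-5 \right)} \right)} + \left(20496 - 25795\right)} = \frac{1}{98 \left(-310\right) + \left(20496 - 25795\right)} = \frac{1}{-30380 + \left(20496 - 25795\right)} = \frac{1}{-30380 - 5299} = \frac{1}{-35679} = - \frac{1}{35679}$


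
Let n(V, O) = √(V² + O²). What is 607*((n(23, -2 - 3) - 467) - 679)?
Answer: -695622 + 607*√554 ≈ -6.8134e+5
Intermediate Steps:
n(V, O) = √(O² + V²)
607*((n(23, -2 - 3) - 467) - 679) = 607*((√((-2 - 3)² + 23²) - 467) - 679) = 607*((√((-5)² + 529) - 467) - 679) = 607*((√(25 + 529) - 467) - 679) = 607*((√554 - 467) - 679) = 607*((-467 + √554) - 679) = 607*(-1146 + √554) = -695622 + 607*√554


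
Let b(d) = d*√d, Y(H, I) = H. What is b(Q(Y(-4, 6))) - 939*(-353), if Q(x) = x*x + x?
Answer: 331467 + 24*√3 ≈ 3.3151e+5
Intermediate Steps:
Q(x) = x + x² (Q(x) = x² + x = x + x²)
b(d) = d^(3/2)
b(Q(Y(-4, 6))) - 939*(-353) = (-4*(1 - 4))^(3/2) - 939*(-353) = (-4*(-3))^(3/2) + 331467 = 12^(3/2) + 331467 = 24*√3 + 331467 = 331467 + 24*√3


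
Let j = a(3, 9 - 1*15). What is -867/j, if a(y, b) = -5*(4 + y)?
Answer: 867/35 ≈ 24.771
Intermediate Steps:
a(y, b) = -20 - 5*y
j = -35 (j = -20 - 5*3 = -20 - 15 = -35)
-867/j = -867/(-35) = -867*(-1/35) = 867/35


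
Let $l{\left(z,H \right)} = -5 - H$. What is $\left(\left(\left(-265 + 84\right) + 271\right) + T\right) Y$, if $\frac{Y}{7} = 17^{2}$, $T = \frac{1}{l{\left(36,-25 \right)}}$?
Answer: $\frac{3643423}{20} \approx 1.8217 \cdot 10^{5}$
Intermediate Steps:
$T = \frac{1}{20}$ ($T = \frac{1}{-5 - -25} = \frac{1}{-5 + 25} = \frac{1}{20} \approx 0.05$)
$Y = 2023$ ($Y = 7 \cdot 17^{2} = 7 \cdot 289 = 2023$)
$\left(\left(\left(-265 + 84\right) + 271\right) + T\right) Y = \left(\left(\left(-265 + 84\right) + 271\right) + \frac{1}{20}\right) 2023 = \left(\left(-181 + 271\right) + \frac{1}{20}\right) 2023 = \left(90 + \frac{1}{20}\right) 2023 = \frac{1801}{20} \cdot 2023 = \frac{3643423}{20}$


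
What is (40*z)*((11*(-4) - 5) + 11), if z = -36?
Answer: 54720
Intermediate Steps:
(40*z)*((11*(-4) - 5) + 11) = (40*(-36))*((11*(-4) - 5) + 11) = -1440*((-44 - 5) + 11) = -1440*(-49 + 11) = -1440*(-38) = 54720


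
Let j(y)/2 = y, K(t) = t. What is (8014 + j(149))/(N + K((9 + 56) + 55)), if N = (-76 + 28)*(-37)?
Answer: 1039/237 ≈ 4.3840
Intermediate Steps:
j(y) = 2*y
N = 1776 (N = -48*(-37) = 1776)
(8014 + j(149))/(N + K((9 + 56) + 55)) = (8014 + 2*149)/(1776 + ((9 + 56) + 55)) = (8014 + 298)/(1776 + (65 + 55)) = 8312/(1776 + 120) = 8312/1896 = 8312*(1/1896) = 1039/237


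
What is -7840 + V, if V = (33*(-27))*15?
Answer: -21205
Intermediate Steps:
V = -13365 (V = -891*15 = -13365)
-7840 + V = -7840 - 13365 = -21205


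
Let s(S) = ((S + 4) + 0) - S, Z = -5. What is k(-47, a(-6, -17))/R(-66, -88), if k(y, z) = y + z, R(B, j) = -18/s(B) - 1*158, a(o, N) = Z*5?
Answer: 144/325 ≈ 0.44308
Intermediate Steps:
a(o, N) = -25 (a(o, N) = -5*5 = -25)
s(S) = 4 (s(S) = ((4 + S) + 0) - S = (4 + S) - S = 4)
R(B, j) = -325/2 (R(B, j) = -18/4 - 1*158 = -18*¼ - 158 = -9/2 - 158 = -325/2)
k(-47, a(-6, -17))/R(-66, -88) = (-47 - 25)/(-325/2) = -72*(-2/325) = 144/325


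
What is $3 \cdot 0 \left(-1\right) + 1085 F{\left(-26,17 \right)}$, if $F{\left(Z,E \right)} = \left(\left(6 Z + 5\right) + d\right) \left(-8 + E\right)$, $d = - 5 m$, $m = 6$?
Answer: $-1767465$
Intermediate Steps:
$d = -30$ ($d = \left(-5\right) 6 = -30$)
$F{\left(Z,E \right)} = \left(-25 + 6 Z\right) \left(-8 + E\right)$ ($F{\left(Z,E \right)} = \left(\left(6 Z + 5\right) - 30\right) \left(-8 + E\right) = \left(\left(5 + 6 Z\right) - 30\right) \left(-8 + E\right) = \left(-25 + 6 Z\right) \left(-8 + E\right)$)
$3 \cdot 0 \left(-1\right) + 1085 F{\left(-26,17 \right)} = 3 \cdot 0 \left(-1\right) + 1085 \left(200 - -1248 - 425 + 6 \cdot 17 \left(-26\right)\right) = 0 \left(-1\right) + 1085 \left(200 + 1248 - 425 - 2652\right) = 0 + 1085 \left(-1629\right) = 0 - 1767465 = -1767465$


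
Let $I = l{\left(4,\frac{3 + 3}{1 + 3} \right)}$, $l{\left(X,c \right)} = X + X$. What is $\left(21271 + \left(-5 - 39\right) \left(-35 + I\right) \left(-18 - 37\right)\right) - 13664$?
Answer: $-57733$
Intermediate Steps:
$l{\left(X,c \right)} = 2 X$
$I = 8$ ($I = 2 \cdot 4 = 8$)
$\left(21271 + \left(-5 - 39\right) \left(-35 + I\right) \left(-18 - 37\right)\right) - 13664 = \left(21271 + \left(-5 - 39\right) \left(-35 + 8\right) \left(-18 - 37\right)\right) - 13664 = \left(21271 - 44 \left(\left(-27\right) \left(-55\right)\right)\right) - 13664 = \left(21271 - 65340\right) - 13664 = -44069 - 13664 = -57733$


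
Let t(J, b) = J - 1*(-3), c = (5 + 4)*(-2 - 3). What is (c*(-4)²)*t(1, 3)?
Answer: -2880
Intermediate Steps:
c = -45 (c = 9*(-5) = -45)
t(J, b) = 3 + J (t(J, b) = J + 3 = 3 + J)
(c*(-4)²)*t(1, 3) = (-45*(-4)²)*(3 + 1) = -45*16*4 = -720*4 = -2880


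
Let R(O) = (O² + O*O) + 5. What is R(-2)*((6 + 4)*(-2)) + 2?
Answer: -258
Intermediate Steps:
R(O) = 5 + 2*O² (R(O) = (O² + O²) + 5 = 2*O² + 5 = 5 + 2*O²)
R(-2)*((6 + 4)*(-2)) + 2 = (5 + 2*(-2)²)*((6 + 4)*(-2)) + 2 = (5 + 2*4)*(10*(-2)) + 2 = (5 + 8)*(-20) + 2 = 13*(-20) + 2 = -260 + 2 = -258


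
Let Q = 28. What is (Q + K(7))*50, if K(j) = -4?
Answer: 1200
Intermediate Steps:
(Q + K(7))*50 = (28 - 4)*50 = 24*50 = 1200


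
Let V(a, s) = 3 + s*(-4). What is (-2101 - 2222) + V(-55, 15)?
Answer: -4380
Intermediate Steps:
V(a, s) = 3 - 4*s
(-2101 - 2222) + V(-55, 15) = (-2101 - 2222) + (3 - 4*15) = -4323 + (3 - 60) = -4323 - 57 = -4380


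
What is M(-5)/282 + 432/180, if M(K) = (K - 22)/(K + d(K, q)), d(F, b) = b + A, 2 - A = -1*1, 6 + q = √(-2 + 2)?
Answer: 9069/3760 ≈ 2.4120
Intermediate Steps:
q = -6 (q = -6 + √(-2 + 2) = -6 + √0 = -6 + 0 = -6)
A = 3 (A = 2 - (-1) = 2 - 1*(-1) = 2 + 1 = 3)
d(F, b) = 3 + b (d(F, b) = b + 3 = 3 + b)
M(K) = (-22 + K)/(-3 + K) (M(K) = (K - 22)/(K + (3 - 6)) = (-22 + K)/(K - 3) = (-22 + K)/(-3 + K))
M(-5)/282 + 432/180 = ((-22 - 5)/(-3 - 5))/282 + 432/180 = (-27/(-8))*(1/282) + 432*(1/180) = -⅛*(-27)*(1/282) + 12/5 = (27/8)*(1/282) + 12/5 = 9/752 + 12/5 = 9069/3760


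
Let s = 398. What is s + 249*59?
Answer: 15089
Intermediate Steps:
s + 249*59 = 398 + 249*59 = 398 + 14691 = 15089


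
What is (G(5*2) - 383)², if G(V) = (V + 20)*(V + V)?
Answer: 47089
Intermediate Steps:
G(V) = 2*V*(20 + V) (G(V) = (20 + V)*(2*V) = 2*V*(20 + V))
(G(5*2) - 383)² = (2*(5*2)*(20 + 5*2) - 383)² = (2*10*(20 + 10) - 383)² = (2*10*30 - 383)² = (600 - 383)² = 217² = 47089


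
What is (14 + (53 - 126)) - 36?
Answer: -95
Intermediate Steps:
(14 + (53 - 126)) - 36 = (14 - 73) - 36 = -59 - 36 = -95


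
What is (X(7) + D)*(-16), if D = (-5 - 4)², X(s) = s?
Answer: -1408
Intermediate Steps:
D = 81 (D = (-9)² = 81)
(X(7) + D)*(-16) = (7 + 81)*(-16) = 88*(-16) = -1408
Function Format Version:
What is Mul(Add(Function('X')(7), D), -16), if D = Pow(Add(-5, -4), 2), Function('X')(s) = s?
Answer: -1408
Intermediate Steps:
D = 81 (D = Pow(-9, 2) = 81)
Mul(Add(Function('X')(7), D), -16) = Mul(Add(7, 81), -16) = Mul(88, -16) = -1408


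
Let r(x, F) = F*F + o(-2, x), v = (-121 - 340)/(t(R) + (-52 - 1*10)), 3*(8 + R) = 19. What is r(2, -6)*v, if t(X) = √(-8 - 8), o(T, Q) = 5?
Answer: 585931/1930 + 18901*I/965 ≈ 303.59 + 19.587*I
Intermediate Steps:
R = -5/3 (R = -8 + (⅓)*19 = -8 + 19/3 = -5/3 ≈ -1.6667)
t(X) = 4*I (t(X) = √(-16) = 4*I)
v = -461*(-62 - 4*I)/3860 (v = (-121 - 340)/(4*I + (-52 - 1*10)) = -461/(4*I + (-52 - 10)) = -461/(4*I - 62) = -461*(-62 - 4*I)/3860 ≈ 7.4047 + 0.47772*I)
r(x, F) = 5 + F² (r(x, F) = F*F + 5 = F² + 5 = 5 + F²)
r(2, -6)*v = (5 + (-6)²)*(14291/1930 + 461*I/965) = (5 + 36)*(14291/1930 + 461*I/965) = 41*(14291/1930 + 461*I/965) = 585931/1930 + 18901*I/965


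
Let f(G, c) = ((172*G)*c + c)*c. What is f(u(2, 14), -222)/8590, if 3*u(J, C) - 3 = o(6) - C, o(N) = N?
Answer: -7039398/4295 ≈ -1639.0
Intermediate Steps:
u(J, C) = 3 - C/3 (u(J, C) = 1 + (6 - C)/3 = 1 + (2 - C/3) = 3 - C/3)
f(G, c) = c*(c + 172*G*c) (f(G, c) = (172*G*c + c)*c = (c + 172*G*c)*c = c*(c + 172*G*c))
f(u(2, 14), -222)/8590 = ((-222)²*(1 + 172*(3 - ⅓*14)))/8590 = (49284*(1 + 172*(3 - 14/3)))*(1/8590) = (49284*(1 + 172*(-5/3)))*(1/8590) = (49284*(1 - 860/3))*(1/8590) = (49284*(-857/3))*(1/8590) = -14078796*1/8590 = -7039398/4295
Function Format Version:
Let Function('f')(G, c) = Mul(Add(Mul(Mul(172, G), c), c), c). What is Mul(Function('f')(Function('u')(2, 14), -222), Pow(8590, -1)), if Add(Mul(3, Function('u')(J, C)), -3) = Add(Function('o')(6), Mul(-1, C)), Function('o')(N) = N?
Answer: Rational(-7039398, 4295) ≈ -1639.0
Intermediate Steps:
Function('u')(J, C) = Add(3, Mul(Rational(-1, 3), C)) (Function('u')(J, C) = Add(1, Mul(Rational(1, 3), Add(6, Mul(-1, C)))) = Add(1, Add(2, Mul(Rational(-1, 3), C))) = Add(3, Mul(Rational(-1, 3), C)))
Function('f')(G, c) = Mul(c, Add(c, Mul(172, G, c))) (Function('f')(G, c) = Mul(Add(Mul(172, G, c), c), c) = Mul(Add(c, Mul(172, G, c)), c) = Mul(c, Add(c, Mul(172, G, c))))
Mul(Function('f')(Function('u')(2, 14), -222), Pow(8590, -1)) = Mul(Mul(Pow(-222, 2), Add(1, Mul(172, Add(3, Mul(Rational(-1, 3), 14))))), Pow(8590, -1)) = Mul(Mul(49284, Add(1, Mul(172, Add(3, Rational(-14, 3))))), Rational(1, 8590)) = Mul(Mul(49284, Add(1, Mul(172, Rational(-5, 3)))), Rational(1, 8590)) = Mul(Mul(49284, Add(1, Rational(-860, 3))), Rational(1, 8590)) = Mul(Mul(49284, Rational(-857, 3)), Rational(1, 8590)) = Mul(-14078796, Rational(1, 8590)) = Rational(-7039398, 4295)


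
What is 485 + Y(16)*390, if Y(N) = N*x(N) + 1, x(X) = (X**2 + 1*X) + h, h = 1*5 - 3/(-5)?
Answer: 1733099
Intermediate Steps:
h = 28/5 (h = 5 - 3*(-1/5) = 5 + 3/5 = 28/5 ≈ 5.6000)
x(X) = 28/5 + X + X**2 (x(X) = (X**2 + 1*X) + 28/5 = (X**2 + X) + 28/5 = (X + X**2) + 28/5 = 28/5 + X + X**2)
Y(N) = 1 + N*(28/5 + N + N**2) (Y(N) = N*(28/5 + N + N**2) + 1 = 1 + N*(28/5 + N + N**2))
485 + Y(16)*390 = 485 + (1 + 16**2 + 16**3 + (28/5)*16)*390 = 485 + (1 + 256 + 4096 + 448/5)*390 = 485 + (22213/5)*390 = 485 + 1732614 = 1733099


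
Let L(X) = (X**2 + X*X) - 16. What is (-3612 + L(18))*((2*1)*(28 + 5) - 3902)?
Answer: 11431280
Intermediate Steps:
L(X) = -16 + 2*X**2 (L(X) = (X**2 + X**2) - 16 = 2*X**2 - 16 = -16 + 2*X**2)
(-3612 + L(18))*((2*1)*(28 + 5) - 3902) = (-3612 + (-16 + 2*18**2))*((2*1)*(28 + 5) - 3902) = (-3612 + (-16 + 2*324))*(2*33 - 3902) = (-3612 + (-16 + 648))*(66 - 3902) = (-3612 + 632)*(-3836) = -2980*(-3836) = 11431280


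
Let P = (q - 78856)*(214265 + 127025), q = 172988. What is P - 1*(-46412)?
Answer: 32126356692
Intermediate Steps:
P = 32126310280 (P = (172988 - 78856)*(214265 + 127025) = 94132*341290 = 32126310280)
P - 1*(-46412) = 32126310280 - 1*(-46412) = 32126310280 + 46412 = 32126356692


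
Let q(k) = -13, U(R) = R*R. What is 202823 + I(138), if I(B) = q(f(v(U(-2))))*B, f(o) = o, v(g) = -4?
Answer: 201029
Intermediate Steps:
U(R) = R²
I(B) = -13*B
202823 + I(138) = 202823 - 13*138 = 202823 - 1794 = 201029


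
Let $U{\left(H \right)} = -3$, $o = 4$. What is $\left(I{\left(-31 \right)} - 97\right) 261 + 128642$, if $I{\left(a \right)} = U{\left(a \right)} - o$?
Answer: $101498$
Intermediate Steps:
$I{\left(a \right)} = -7$ ($I{\left(a \right)} = -3 - 4 = -7$)
$\left(I{\left(-31 \right)} - 97\right) 261 + 128642 = \left(-7 - 97\right) 261 + 128642 = \left(-104\right) 261 + 128642 = -27144 + 128642 = 101498$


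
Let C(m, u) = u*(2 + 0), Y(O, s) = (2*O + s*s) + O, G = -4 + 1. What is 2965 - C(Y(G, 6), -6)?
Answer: 2977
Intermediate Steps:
G = -3
Y(O, s) = s² + 3*O (Y(O, s) = (2*O + s²) + O = (s² + 2*O) + O = s² + 3*O)
C(m, u) = 2*u (C(m, u) = u*2 = 2*u)
2965 - C(Y(G, 6), -6) = 2965 - 2*(-6) = 2965 - 1*(-12) = 2965 + 12 = 2977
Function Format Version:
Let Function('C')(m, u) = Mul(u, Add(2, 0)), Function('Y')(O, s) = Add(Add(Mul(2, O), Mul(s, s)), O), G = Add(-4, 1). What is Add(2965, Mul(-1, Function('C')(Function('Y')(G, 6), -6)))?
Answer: 2977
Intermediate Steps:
G = -3
Function('Y')(O, s) = Add(Pow(s, 2), Mul(3, O)) (Function('Y')(O, s) = Add(Add(Mul(2, O), Pow(s, 2)), O) = Add(Add(Pow(s, 2), Mul(2, O)), O) = Add(Pow(s, 2), Mul(3, O)))
Function('C')(m, u) = Mul(2, u) (Function('C')(m, u) = Mul(u, 2) = Mul(2, u))
Add(2965, Mul(-1, Function('C')(Function('Y')(G, 6), -6))) = Add(2965, Mul(-1, Mul(2, -6))) = Add(2965, Mul(-1, -12)) = Add(2965, 12) = 2977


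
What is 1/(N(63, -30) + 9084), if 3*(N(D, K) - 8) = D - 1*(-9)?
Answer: 1/9116 ≈ 0.00010970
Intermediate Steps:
N(D, K) = 11 + D/3 (N(D, K) = 8 + (D - 1*(-9))/3 = 8 + (D + 9)/3 = 8 + (9 + D)/3 = 8 + (3 + D/3) = 11 + D/3)
1/(N(63, -30) + 9084) = 1/((11 + (⅓)*63) + 9084) = 1/((11 + 21) + 9084) = 1/(32 + 9084) = 1/9116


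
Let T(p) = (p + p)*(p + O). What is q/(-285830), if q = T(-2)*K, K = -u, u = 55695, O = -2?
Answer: 89112/28583 ≈ 3.1177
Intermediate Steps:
K = -55695 (K = -1*55695 = -55695)
T(p) = 2*p*(-2 + p) (T(p) = (p + p)*(p - 2) = (2*p)*(-2 + p) = 2*p*(-2 + p))
q = -891120 (q = (2*(-2)*(-2 - 2))*(-55695) = (2*(-2)*(-4))*(-55695) = 16*(-55695) = -891120)
q/(-285830) = -891120/(-285830) = -891120*(-1/285830) = 89112/28583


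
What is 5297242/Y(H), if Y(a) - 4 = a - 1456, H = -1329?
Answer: -5297242/2781 ≈ -1904.8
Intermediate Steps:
Y(a) = -1452 + a (Y(a) = 4 + (a - 1456) = 4 + (-1456 + a) = -1452 + a)
5297242/Y(H) = 5297242/(-1452 - 1329) = 5297242/(-2781) = 5297242*(-1/2781) = -5297242/2781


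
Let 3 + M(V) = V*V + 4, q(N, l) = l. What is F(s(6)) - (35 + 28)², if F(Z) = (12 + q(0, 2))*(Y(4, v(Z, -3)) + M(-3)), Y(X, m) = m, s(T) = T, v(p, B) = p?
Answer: -3745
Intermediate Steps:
M(V) = 1 + V² (M(V) = -3 + (V*V + 4) = -3 + (V² + 4) = -3 + (4 + V²) = 1 + V²)
F(Z) = 140 + 14*Z (F(Z) = (12 + 2)*(Z + (1 + (-3)²)) = 14*(Z + (1 + 9)) = 14*(Z + 10) = 14*(10 + Z) = 140 + 14*Z)
F(s(6)) - (35 + 28)² = (140 + 14*6) - (35 + 28)² = (140 + 84) - 1*63² = 224 - 1*3969 = 224 - 3969 = -3745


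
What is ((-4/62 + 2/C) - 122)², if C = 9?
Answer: 1155592036/77841 ≈ 14846.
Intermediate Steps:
((-4/62 + 2/C) - 122)² = ((-4/62 + 2/9) - 122)² = ((-4*1/62 + 2*(⅑)) - 122)² = ((-2/31 + 2/9) - 122)² = (44/279 - 122)² = (-33994/279)² = 1155592036/77841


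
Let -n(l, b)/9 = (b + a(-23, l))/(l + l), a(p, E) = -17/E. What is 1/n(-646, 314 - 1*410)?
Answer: -49096/32823 ≈ -1.4958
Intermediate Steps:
n(l, b) = -9*(b - 17/l)/(2*l) (n(l, b) = -9*(b - 17/l)/(l + l) = -9*(b - 17/l)/(2*l))
1/n(-646, 314 - 1*410) = 1/((9/2)*(17 - 1*(314 - 1*410)*(-646))/(-646)**2) = 1/((9/2)*(1/417316)*(17 - 1*(314 - 410)*(-646))) = 1/((9/2)*(1/417316)*(17 - 1*(-96)*(-646))) = 1/((9/2)*(1/417316)*(17 - 62016)) = 1/((9/2)*(1/417316)*(-61999)) = 1/(-32823/49096) = -49096/32823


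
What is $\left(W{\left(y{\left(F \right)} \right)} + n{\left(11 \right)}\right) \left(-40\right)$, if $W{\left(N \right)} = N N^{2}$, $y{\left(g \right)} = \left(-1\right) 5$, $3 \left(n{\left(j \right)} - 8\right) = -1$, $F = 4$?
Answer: $\frac{14080}{3} \approx 4693.3$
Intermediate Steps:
$n{\left(j \right)} = \frac{23}{3}$ ($n{\left(j \right)} = 8 + \frac{1}{3} \left(-1\right) = 8 - \frac{1}{3} = \frac{23}{3}$)
$y{\left(g \right)} = -5$
$W{\left(N \right)} = N^{3}$
$\left(W{\left(y{\left(F \right)} \right)} + n{\left(11 \right)}\right) \left(-40\right) = \left(\left(-5\right)^{3} + \frac{23}{3}\right) \left(-40\right) = \left(-125 + \frac{23}{3}\right) \left(-40\right) = \left(- \frac{352}{3}\right) \left(-40\right) = \frac{14080}{3}$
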